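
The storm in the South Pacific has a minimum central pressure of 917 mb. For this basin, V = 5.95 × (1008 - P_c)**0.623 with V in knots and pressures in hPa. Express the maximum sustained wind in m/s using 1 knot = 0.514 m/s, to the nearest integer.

ΔP = 1008 − 917 = 91 mb.
V ≈ 5.95 × 91^0.623 = 5.95 × 16.614 ≈ 98.855 kt.
98.855 × 0.514 ≈ 50.81 m/s → 51 m/s.

51 m/s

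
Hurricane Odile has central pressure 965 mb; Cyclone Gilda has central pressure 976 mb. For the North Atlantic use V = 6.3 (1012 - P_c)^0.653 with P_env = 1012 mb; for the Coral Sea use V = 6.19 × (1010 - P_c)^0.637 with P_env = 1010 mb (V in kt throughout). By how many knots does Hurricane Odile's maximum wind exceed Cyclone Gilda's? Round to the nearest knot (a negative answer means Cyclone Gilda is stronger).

Hurricane Odile: ΔP = 47; V ≈ 6.3 × 47^0.653 ≈ 77.84 kt.
Cyclone Gilda: ΔP = 34; V ≈ 6.19 × 34^0.637 ≈ 58.51 kt.
Difference ≈ 77.84 − 58.51 = 19.33 → 19 kt.

19 kt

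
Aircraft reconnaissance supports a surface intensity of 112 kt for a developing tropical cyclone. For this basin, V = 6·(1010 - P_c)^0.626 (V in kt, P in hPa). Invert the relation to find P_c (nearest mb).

ΔP = (V / 6)^(1/0.626) = (112/6)^1.597.
112/6 = 18.667; 18.667^1.597 ≈ 107.27 mb.
P_c = 1010 − 107.27 = 902.73 ≈ 903 mb.

903 mb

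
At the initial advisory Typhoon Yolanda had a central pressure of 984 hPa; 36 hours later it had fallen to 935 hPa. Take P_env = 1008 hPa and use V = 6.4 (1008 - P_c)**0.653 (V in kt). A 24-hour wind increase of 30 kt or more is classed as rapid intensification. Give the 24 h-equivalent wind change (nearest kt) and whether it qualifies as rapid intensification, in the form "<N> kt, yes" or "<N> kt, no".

36 kt, yes

V₁: ΔP = 24, V ≈ 6.4 × 24^0.653 ≈ 50.99 kt.
V₂: ΔP = 73, V ≈ 6.4 × 73^0.653 ≈ 105.42 kt.
ΔV over 36 h = 54.43 kt → 24 h equivalent = 54.43 × 24/36 ≈ 36.29 kt.
36 kt ≥ 30 kt ⇒ rapid intensification.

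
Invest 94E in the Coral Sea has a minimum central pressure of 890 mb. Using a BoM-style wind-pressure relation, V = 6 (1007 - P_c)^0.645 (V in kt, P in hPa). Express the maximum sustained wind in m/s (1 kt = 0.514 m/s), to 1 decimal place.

ΔP = 1007 − 890 = 117 mb.
V ≈ 6 × 117^0.645 = 6 × 21.576 ≈ 129.459 kt.
129.459 × 0.514 ≈ 66.54 m/s → 66.5 m/s.

66.5 m/s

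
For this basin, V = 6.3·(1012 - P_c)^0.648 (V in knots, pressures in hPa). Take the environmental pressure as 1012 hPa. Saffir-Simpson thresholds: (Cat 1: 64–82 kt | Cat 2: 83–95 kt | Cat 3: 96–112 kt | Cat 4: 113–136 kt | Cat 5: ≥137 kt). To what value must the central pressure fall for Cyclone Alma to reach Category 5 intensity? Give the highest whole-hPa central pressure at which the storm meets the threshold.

Category 5 begins at V = 137 kt.
Required ΔP = (137/6.3)^(1/0.648) = 21.746^1.543 ≈ 115.84 hPa.
P_c ≤ 1012 − 115.84 = 896.16, so the highest integer P_c is 896 hPa.

896 hPa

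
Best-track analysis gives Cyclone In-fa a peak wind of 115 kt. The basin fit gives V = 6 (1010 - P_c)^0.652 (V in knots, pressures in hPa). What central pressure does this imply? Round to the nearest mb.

917 mb

ΔP = (V / 6)^(1/0.652) = (115/6)^1.534.
115/6 = 19.167; 19.167^1.534 ≈ 92.70 mb.
P_c = 1010 − 92.70 = 917.30 ≈ 917 mb.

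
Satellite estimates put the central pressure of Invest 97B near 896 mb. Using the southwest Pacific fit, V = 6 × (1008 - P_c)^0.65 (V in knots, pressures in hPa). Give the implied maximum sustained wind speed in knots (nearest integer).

ΔP = 1008 − 896 = 112 mb.
112^0.65 ≈ 21.478.
V ≈ 6 × 21.478 ≈ 128.9 kt.

129 kt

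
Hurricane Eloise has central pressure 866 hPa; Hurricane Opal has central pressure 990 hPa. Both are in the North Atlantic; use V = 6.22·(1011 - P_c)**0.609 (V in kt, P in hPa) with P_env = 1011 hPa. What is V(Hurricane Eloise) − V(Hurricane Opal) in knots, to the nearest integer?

Hurricane Eloise: ΔP = 145; V ≈ 6.22 × 145^0.609 ≈ 128.84 kt.
Hurricane Opal: ΔP = 21; V ≈ 6.22 × 21^0.609 ≈ 39.72 kt.
Difference ≈ 128.84 − 39.72 = 89.12 → 89 kt.

89 kt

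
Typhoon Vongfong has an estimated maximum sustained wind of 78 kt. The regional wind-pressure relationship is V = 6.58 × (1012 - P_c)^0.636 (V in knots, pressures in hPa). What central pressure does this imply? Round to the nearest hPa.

963 hPa

ΔP = (V / 6.58)^(1/0.636) = (78/6.58)^1.572.
78/6.58 = 11.854; 11.854^1.572 ≈ 48.81 hPa.
P_c = 1012 − 48.81 = 963.19 ≈ 963 hPa.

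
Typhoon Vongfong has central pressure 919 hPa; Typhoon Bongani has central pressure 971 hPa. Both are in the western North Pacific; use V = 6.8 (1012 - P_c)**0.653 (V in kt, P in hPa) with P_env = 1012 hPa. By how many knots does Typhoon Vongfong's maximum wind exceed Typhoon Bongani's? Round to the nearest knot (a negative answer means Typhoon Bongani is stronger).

54 kt

Typhoon Vongfong: ΔP = 93; V ≈ 6.8 × 93^0.653 ≈ 131.20 kt.
Typhoon Bongani: ΔP = 41; V ≈ 6.8 × 41^0.653 ≈ 76.85 kt.
Difference ≈ 131.20 − 76.85 = 54.35 → 54 kt.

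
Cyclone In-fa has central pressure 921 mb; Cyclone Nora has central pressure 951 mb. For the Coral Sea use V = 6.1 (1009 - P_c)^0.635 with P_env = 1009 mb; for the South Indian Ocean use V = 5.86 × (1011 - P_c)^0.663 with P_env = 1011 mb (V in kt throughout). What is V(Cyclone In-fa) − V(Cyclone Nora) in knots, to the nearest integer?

16 kt

Cyclone In-fa: ΔP = 88; V ≈ 6.1 × 88^0.635 ≈ 104.73 kt.
Cyclone Nora: ΔP = 60; V ≈ 5.86 × 60^0.663 ≈ 88.47 kt.
Difference ≈ 104.73 − 88.47 = 16.26 → 16 kt.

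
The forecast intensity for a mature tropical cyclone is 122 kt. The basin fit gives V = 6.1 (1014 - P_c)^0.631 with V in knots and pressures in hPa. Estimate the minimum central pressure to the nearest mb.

899 mb

ΔP = (V / 6.1)^(1/0.631) = (122/6.1)^1.585.
122/6.1 = 20.000; 20.000^1.585 ≈ 115.31 mb.
P_c = 1014 − 115.31 = 898.69 ≈ 899 mb.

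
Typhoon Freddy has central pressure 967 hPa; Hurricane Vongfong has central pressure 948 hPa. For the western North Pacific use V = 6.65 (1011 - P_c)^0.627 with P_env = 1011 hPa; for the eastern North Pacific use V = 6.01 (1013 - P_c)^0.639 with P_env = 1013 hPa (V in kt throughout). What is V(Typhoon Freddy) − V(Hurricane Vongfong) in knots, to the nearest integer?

-15 kt

Typhoon Freddy: ΔP = 44; V ≈ 6.65 × 44^0.627 ≈ 71.33 kt.
Hurricane Vongfong: ΔP = 65; V ≈ 6.01 × 65^0.639 ≈ 86.56 kt.
Difference ≈ 71.33 − 86.56 = -15.23 → -15 kt.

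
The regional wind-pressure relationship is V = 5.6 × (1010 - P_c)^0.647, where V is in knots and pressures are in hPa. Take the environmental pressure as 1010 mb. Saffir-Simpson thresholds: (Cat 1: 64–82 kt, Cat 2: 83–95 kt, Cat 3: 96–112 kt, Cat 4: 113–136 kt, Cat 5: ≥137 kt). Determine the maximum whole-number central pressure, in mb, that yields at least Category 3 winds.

Category 3 begins at V = 96 kt.
Required ΔP = (96/5.6)^(1/0.647) = 17.143^1.546 ≈ 80.80 mb.
P_c ≤ 1010 − 80.80 = 929.20, so the highest integer P_c is 929 mb.

929 mb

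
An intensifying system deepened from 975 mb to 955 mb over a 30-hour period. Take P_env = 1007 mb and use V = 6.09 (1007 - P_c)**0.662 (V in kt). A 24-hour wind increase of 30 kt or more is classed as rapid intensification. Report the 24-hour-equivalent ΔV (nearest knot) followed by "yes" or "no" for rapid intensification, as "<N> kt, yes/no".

V₁: ΔP = 32, V ≈ 6.09 × 32^0.662 ≈ 60.40 kt.
V₂: ΔP = 52, V ≈ 6.09 × 52^0.662 ≈ 83.29 kt.
ΔV over 30 h = 22.89 kt → 24 h equivalent = 22.89 × 24/30 ≈ 18.31 kt.
18 kt < 30 kt ⇒ not rapid intensification.

18 kt, no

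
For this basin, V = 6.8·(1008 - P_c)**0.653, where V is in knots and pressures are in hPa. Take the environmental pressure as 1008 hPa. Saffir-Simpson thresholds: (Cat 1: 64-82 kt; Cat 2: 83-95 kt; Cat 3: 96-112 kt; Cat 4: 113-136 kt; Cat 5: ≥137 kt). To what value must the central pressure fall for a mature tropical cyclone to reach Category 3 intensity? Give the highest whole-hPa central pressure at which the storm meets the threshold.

Category 3 begins at V = 96 kt.
Required ΔP = (96/6.8)^(1/0.653) = 14.118^1.531 ≈ 57.64 hPa.
P_c ≤ 1008 − 57.64 = 950.36, so the highest integer P_c is 950 hPa.

950 hPa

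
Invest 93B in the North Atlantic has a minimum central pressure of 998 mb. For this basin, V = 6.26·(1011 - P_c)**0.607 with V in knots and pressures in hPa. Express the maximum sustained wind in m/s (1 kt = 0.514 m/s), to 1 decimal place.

15.3 m/s

ΔP = 1011 − 998 = 13 mb.
V ≈ 6.26 × 13^0.607 = 6.26 × 4.744 ≈ 29.699 kt.
29.699 × 0.514 ≈ 15.27 m/s → 15.3 m/s.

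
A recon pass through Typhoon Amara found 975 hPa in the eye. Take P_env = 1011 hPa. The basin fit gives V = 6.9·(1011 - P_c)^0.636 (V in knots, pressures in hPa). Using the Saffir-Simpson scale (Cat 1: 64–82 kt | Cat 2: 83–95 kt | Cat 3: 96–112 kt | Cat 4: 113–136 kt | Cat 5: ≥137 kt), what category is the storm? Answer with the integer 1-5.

ΔP = 1011 − 975 = 36 hPa.
V ≈ 6.9 × 36^0.636 = 6.9 × 9.77 ≈ 67 kt.
67 kt falls in the Category 1 band.

1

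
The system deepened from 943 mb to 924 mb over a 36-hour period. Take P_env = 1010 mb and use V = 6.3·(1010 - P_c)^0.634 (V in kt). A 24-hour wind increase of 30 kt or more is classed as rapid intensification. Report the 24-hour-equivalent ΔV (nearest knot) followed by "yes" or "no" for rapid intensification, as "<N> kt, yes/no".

V₁: ΔP = 67, V ≈ 6.3 × 67^0.634 ≈ 90.59 kt.
V₂: ΔP = 86, V ≈ 6.3 × 86^0.634 ≈ 106.12 kt.
ΔV over 36 h = 15.53 kt → 24 h equivalent = 15.53 × 24/36 ≈ 10.35 kt.
10 kt < 30 kt ⇒ not rapid intensification.

10 kt, no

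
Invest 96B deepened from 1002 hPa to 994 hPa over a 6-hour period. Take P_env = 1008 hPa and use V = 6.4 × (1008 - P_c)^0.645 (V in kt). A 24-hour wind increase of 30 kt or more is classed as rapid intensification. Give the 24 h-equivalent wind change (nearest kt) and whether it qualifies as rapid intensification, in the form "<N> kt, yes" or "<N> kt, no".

V₁: ΔP = 6, V ≈ 6.4 × 6^0.645 ≈ 20.33 kt.
V₂: ΔP = 14, V ≈ 6.4 × 14^0.645 ≈ 35.11 kt.
ΔV over 6 h = 14.78 kt → 24 h equivalent = 14.78 × 24/6 ≈ 59.12 kt.
59 kt ≥ 30 kt ⇒ rapid intensification.

59 kt, yes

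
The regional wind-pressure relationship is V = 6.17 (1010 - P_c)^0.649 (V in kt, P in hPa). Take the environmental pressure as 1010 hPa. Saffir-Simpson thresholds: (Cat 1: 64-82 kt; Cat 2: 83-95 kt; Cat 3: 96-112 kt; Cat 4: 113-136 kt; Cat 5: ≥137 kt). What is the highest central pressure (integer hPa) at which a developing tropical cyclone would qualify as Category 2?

Category 2 begins at V = 83 kt.
Required ΔP = (83/6.17)^(1/0.649) = 13.452^1.541 ≈ 54.86 hPa.
P_c ≤ 1010 − 54.86 = 955.14, so the highest integer P_c is 955 hPa.

955 hPa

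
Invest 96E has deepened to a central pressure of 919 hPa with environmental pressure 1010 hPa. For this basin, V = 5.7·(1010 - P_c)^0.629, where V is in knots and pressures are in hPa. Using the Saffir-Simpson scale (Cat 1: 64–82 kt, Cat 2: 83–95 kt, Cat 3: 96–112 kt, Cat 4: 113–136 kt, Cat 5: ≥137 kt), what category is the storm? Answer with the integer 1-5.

ΔP = 1010 − 919 = 91 hPa.
V ≈ 5.7 × 91^0.629 = 5.7 × 17.07 ≈ 97 kt.
97 kt falls in the Category 3 band.

3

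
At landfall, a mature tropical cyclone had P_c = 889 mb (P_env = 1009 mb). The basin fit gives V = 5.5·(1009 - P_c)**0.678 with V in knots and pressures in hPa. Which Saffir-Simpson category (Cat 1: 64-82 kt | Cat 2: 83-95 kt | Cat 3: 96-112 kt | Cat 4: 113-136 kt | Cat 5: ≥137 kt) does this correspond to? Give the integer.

5

ΔP = 1009 − 889 = 120 mb.
V ≈ 5.5 × 120^0.678 = 5.5 × 25.69 ≈ 141 kt.
141 kt falls in the Category 5 band.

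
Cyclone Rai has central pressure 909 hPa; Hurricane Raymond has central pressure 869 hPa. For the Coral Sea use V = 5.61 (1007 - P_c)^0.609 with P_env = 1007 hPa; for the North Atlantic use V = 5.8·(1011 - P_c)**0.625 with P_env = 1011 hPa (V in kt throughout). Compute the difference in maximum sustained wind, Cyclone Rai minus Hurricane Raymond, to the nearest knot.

-37 kt

Cyclone Rai: ΔP = 98; V ≈ 5.61 × 98^0.609 ≈ 91.54 kt.
Hurricane Raymond: ΔP = 142; V ≈ 5.8 × 142^0.625 ≈ 128.41 kt.
Difference ≈ 91.54 − 128.41 = -36.87 → -37 kt.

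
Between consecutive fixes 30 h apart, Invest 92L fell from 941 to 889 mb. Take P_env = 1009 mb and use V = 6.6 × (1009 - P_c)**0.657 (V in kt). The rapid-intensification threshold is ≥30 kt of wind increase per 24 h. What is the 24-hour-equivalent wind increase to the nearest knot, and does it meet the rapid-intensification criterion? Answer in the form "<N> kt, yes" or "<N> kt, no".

38 kt, yes

V₁: ΔP = 68, V ≈ 6.6 × 68^0.657 ≈ 105.56 kt.
V₂: ΔP = 120, V ≈ 6.6 × 120^0.657 ≈ 153.31 kt.
ΔV over 30 h = 47.75 kt → 24 h equivalent = 47.75 × 24/30 ≈ 38.20 kt.
38 kt ≥ 30 kt ⇒ rapid intensification.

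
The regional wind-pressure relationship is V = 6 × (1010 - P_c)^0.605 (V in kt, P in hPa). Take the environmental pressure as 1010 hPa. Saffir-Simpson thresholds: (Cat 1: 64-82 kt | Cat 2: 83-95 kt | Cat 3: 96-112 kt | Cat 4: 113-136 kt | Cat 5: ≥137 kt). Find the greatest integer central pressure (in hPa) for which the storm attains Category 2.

Category 2 begins at V = 83 kt.
Required ΔP = (83/6)^(1/0.605) = 13.833^1.653 ≈ 76.88 hPa.
P_c ≤ 1010 − 76.88 = 933.12, so the highest integer P_c is 933 hPa.

933 hPa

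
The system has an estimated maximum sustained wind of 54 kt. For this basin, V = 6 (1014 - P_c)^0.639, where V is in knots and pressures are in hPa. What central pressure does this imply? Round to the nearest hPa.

983 hPa

ΔP = (V / 6)^(1/0.639) = (54/6)^1.565.
54/6 = 9.000; 9.000^1.565 ≈ 31.14 hPa.
P_c = 1014 − 31.14 = 982.86 ≈ 983 hPa.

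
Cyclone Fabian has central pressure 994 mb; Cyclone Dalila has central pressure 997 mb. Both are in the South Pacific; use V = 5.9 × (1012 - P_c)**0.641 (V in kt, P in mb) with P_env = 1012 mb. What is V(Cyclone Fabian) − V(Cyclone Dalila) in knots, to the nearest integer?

4 kt

Cyclone Fabian: ΔP = 18; V ≈ 5.9 × 18^0.641 ≈ 37.63 kt.
Cyclone Dalila: ΔP = 15; V ≈ 5.9 × 15^0.641 ≈ 33.48 kt.
Difference ≈ 37.63 − 33.48 = 4.15 → 4 kt.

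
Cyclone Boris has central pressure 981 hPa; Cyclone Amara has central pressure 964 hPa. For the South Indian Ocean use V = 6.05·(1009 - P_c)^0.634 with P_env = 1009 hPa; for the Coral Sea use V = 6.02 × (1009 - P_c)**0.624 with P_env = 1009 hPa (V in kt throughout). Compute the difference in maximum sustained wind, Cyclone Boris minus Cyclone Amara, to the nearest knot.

Cyclone Boris: ΔP = 28; V ≈ 6.05 × 28^0.634 ≈ 50.03 kt.
Cyclone Amara: ΔP = 45; V ≈ 6.02 × 45^0.624 ≈ 64.74 kt.
Difference ≈ 50.03 − 64.74 = -14.71 → -15 kt.

-15 kt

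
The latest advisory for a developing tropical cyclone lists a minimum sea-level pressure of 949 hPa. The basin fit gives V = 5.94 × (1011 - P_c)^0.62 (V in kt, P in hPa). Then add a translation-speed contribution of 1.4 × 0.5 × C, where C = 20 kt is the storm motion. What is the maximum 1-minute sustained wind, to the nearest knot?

ΔP = 1011 − 949 = 62 hPa.
62^0.62 ≈ 12.921.
V ≈ 5.94 × 12.921 ≈ 76.7 kt.
Translation term: 1.4 × 0.5 × 20 = 14 kt.
Corrected V ≈ 90.7 kt → 91 kt.

91 kt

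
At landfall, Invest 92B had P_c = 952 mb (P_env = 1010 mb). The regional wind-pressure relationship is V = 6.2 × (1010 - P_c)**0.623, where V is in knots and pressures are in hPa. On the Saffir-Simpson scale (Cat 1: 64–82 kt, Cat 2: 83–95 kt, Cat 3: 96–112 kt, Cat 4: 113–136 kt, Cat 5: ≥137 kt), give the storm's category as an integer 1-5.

ΔP = 1010 − 952 = 58 mb.
V ≈ 6.2 × 58^0.623 = 6.2 × 12.55 ≈ 78 kt.
78 kt falls in the Category 1 band.

1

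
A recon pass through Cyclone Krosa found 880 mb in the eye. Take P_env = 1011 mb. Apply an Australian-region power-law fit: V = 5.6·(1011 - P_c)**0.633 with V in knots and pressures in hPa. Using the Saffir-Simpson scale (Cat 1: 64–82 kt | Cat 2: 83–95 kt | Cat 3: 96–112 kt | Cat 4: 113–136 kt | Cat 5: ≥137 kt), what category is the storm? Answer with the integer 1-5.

ΔP = 1011 − 880 = 131 mb.
V ≈ 5.6 × 131^0.633 = 5.6 × 21.89 ≈ 123 kt.
123 kt falls in the Category 4 band.

4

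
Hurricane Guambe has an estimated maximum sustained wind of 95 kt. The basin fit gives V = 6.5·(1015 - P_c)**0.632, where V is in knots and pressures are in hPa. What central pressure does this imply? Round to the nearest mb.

ΔP = (V / 6.5)^(1/0.632) = (95/6.5)^1.582.
95/6.5 = 14.615; 14.615^1.582 ≈ 69.67 mb.
P_c = 1015 − 69.67 = 945.33 ≈ 945 mb.

945 mb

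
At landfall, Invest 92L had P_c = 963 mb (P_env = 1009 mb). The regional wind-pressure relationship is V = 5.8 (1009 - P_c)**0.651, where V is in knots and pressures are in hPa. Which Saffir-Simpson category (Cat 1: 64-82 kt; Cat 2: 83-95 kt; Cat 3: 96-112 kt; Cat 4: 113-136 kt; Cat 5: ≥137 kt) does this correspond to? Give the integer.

ΔP = 1009 − 963 = 46 mb.
V ≈ 5.8 × 46^0.651 = 5.8 × 12.09 ≈ 70 kt.
70 kt falls in the Category 1 band.

1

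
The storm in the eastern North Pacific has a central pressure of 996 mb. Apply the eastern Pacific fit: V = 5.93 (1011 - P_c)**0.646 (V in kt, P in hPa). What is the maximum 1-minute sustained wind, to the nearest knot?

ΔP = 1011 − 996 = 15 mb.
15^0.646 ≈ 5.751.
V ≈ 5.93 × 5.751 ≈ 34.1 kt.

34 kt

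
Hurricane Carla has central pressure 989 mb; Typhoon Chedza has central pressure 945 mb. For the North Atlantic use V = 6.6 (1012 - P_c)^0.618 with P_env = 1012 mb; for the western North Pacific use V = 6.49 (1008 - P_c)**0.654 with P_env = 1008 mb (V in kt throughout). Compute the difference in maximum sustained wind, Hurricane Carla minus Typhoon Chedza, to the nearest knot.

-52 kt

Hurricane Carla: ΔP = 23; V ≈ 6.6 × 23^0.618 ≈ 45.82 kt.
Typhoon Chedza: ΔP = 63; V ≈ 6.49 × 63^0.654 ≈ 97.50 kt.
Difference ≈ 45.82 − 97.50 = -51.68 → -52 kt.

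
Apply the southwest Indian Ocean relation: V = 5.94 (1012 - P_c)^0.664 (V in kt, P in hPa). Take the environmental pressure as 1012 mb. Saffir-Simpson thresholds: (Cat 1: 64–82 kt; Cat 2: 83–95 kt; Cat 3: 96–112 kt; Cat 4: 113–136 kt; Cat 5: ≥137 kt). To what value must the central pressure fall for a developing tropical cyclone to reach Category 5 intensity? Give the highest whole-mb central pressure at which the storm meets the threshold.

899 mb

Category 5 begins at V = 137 kt.
Required ΔP = (137/5.94)^(1/0.664) = 23.064^1.506 ≈ 112.88 mb.
P_c ≤ 1012 − 112.88 = 899.12, so the highest integer P_c is 899 mb.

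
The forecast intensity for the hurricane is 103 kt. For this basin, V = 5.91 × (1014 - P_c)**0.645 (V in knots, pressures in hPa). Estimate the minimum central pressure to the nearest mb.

930 mb

ΔP = (V / 5.91)^(1/0.645) = (103/5.91)^1.550.
103/5.91 = 17.428; 17.428^1.550 ≈ 84.03 mb.
P_c = 1014 − 84.03 = 929.97 ≈ 930 mb.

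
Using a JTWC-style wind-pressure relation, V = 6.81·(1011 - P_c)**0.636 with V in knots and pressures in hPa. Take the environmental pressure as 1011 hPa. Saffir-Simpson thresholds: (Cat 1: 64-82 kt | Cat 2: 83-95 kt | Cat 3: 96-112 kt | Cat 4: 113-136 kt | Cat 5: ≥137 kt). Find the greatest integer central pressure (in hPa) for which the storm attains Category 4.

Category 4 begins at V = 113 kt.
Required ΔP = (113/6.81)^(1/0.636) = 16.593^1.572 ≈ 82.82 hPa.
P_c ≤ 1011 − 82.82 = 928.18, so the highest integer P_c is 928 hPa.

928 hPa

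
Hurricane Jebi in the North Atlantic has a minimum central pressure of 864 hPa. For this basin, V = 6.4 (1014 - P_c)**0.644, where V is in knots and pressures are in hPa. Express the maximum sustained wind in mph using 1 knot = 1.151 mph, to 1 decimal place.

ΔP = 1014 − 864 = 150 hPa.
V ≈ 6.4 × 150^0.644 = 6.4 × 25.200 ≈ 161.281 kt.
161.281 × 1.151 ≈ 185.63 mph → 185.6 mph.

185.6 mph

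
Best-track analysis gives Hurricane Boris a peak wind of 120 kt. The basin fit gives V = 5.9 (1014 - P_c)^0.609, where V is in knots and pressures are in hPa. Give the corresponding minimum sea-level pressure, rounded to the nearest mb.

873 mb

ΔP = (V / 5.9)^(1/0.609) = (120/5.9)^1.642.
120/5.9 = 20.339; 20.339^1.642 ≈ 140.71 mb.
P_c = 1014 − 140.71 = 873.29 ≈ 873 mb.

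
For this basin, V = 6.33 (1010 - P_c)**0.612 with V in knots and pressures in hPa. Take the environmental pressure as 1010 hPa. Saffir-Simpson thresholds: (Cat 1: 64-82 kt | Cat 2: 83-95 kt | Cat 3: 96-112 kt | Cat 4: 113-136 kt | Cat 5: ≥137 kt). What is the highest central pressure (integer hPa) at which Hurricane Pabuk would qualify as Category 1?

Category 1 begins at V = 64 kt.
Required ΔP = (64/6.33)^(1/0.612) = 10.111^1.634 ≈ 43.83 hPa.
P_c ≤ 1010 − 43.83 = 966.17, so the highest integer P_c is 966 hPa.

966 hPa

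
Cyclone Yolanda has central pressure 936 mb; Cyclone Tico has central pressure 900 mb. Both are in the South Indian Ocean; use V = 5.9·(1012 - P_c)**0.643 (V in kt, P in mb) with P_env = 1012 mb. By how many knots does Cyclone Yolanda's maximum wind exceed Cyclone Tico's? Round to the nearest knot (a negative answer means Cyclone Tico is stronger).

Cyclone Yolanda: ΔP = 76; V ≈ 5.9 × 76^0.643 ≈ 95.55 kt.
Cyclone Tico: ΔP = 112; V ≈ 5.9 × 112^0.643 ≈ 122.60 kt.
Difference ≈ 95.55 − 122.60 = -27.05 → -27 kt.

-27 kt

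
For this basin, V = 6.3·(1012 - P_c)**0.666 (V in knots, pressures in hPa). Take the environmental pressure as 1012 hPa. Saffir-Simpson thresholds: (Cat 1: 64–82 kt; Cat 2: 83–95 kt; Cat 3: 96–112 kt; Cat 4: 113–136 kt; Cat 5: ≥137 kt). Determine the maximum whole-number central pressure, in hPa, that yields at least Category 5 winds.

Category 5 begins at V = 137 kt.
Required ΔP = (137/6.3)^(1/0.666) = 21.746^1.502 ≈ 101.88 hPa.
P_c ≤ 1012 − 101.88 = 910.12, so the highest integer P_c is 910 hPa.

910 hPa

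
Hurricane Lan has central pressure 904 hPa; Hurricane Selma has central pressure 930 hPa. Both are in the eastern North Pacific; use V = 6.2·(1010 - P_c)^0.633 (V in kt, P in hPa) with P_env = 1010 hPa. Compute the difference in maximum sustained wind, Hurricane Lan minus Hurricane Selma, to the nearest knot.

19 kt

Hurricane Lan: ΔP = 106; V ≈ 6.2 × 106^0.633 ≈ 118.69 kt.
Hurricane Selma: ΔP = 80; V ≈ 6.2 × 80^0.633 ≈ 99.32 kt.
Difference ≈ 118.69 − 99.32 = 19.37 → 19 kt.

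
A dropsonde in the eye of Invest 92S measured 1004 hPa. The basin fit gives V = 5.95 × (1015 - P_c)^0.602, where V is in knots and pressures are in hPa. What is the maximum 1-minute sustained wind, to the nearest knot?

ΔP = 1015 − 1004 = 11 hPa.
11^0.602 ≈ 4.236.
V ≈ 5.95 × 4.236 ≈ 25.2 kt.

25 kt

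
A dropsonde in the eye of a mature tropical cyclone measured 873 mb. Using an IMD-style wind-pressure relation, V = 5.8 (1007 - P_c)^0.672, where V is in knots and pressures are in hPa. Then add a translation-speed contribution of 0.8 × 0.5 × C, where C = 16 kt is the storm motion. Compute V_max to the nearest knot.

ΔP = 1007 − 873 = 134 mb.
134^0.672 ≈ 26.879.
V ≈ 5.8 × 26.879 ≈ 155.9 kt.
Translation term: 0.8 × 0.5 × 16 = 6.4 kt.
Corrected V ≈ 162.3 kt → 162 kt.

162 kt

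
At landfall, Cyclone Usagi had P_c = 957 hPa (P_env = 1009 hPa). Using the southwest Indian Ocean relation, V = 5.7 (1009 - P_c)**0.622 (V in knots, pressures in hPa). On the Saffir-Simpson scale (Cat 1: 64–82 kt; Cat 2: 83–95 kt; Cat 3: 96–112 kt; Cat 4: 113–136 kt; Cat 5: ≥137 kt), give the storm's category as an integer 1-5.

1

ΔP = 1009 − 957 = 52 hPa.
V ≈ 5.7 × 52^0.622 = 5.7 × 11.68 ≈ 67 kt.
67 kt falls in the Category 1 band.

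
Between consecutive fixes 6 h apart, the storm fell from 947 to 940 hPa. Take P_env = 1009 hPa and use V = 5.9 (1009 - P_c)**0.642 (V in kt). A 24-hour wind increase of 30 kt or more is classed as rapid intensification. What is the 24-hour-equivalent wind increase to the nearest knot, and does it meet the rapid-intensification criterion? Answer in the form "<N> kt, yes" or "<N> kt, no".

V₁: ΔP = 62, V ≈ 5.9 × 62^0.642 ≈ 83.48 kt.
V₂: ΔP = 69, V ≈ 5.9 × 69^0.642 ≈ 89.41 kt.
ΔV over 6 h = 5.93 kt → 24 h equivalent = 5.93 × 24/6 ≈ 23.72 kt.
24 kt < 30 kt ⇒ not rapid intensification.

24 kt, no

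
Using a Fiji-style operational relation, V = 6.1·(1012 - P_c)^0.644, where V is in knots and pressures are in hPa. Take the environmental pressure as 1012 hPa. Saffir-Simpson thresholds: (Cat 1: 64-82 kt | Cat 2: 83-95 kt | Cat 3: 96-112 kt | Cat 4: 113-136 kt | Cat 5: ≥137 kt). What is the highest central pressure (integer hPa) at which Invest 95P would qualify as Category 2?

954 hPa

Category 2 begins at V = 83 kt.
Required ΔP = (83/6.1)^(1/0.644) = 13.607^1.553 ≈ 57.61 hPa.
P_c ≤ 1012 − 57.61 = 954.39, so the highest integer P_c is 954 hPa.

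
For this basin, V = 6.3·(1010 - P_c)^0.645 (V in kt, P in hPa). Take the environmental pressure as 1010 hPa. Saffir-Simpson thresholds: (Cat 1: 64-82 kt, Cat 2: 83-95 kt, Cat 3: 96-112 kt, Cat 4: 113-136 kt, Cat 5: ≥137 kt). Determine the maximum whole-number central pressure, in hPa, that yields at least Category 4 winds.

Category 4 begins at V = 113 kt.
Required ΔP = (113/6.3)^(1/0.645) = 17.937^1.550 ≈ 87.86 hPa.
P_c ≤ 1010 − 87.86 = 922.14, so the highest integer P_c is 922 hPa.

922 hPa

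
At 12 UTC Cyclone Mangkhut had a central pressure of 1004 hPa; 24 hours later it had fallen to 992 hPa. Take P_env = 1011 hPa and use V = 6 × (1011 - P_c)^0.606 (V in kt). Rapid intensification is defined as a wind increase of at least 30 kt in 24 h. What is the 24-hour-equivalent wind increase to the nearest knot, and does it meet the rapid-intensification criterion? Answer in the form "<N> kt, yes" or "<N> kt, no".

V₁: ΔP = 7, V ≈ 6 × 7^0.606 ≈ 19.51 kt.
V₂: ΔP = 19, V ≈ 6 × 19^0.606 ≈ 35.73 kt.
ΔV over 24 h = 16.22 kt → 24 h equivalent = 16.22 × 24/24 ≈ 16.22 kt.
16 kt < 30 kt ⇒ not rapid intensification.

16 kt, no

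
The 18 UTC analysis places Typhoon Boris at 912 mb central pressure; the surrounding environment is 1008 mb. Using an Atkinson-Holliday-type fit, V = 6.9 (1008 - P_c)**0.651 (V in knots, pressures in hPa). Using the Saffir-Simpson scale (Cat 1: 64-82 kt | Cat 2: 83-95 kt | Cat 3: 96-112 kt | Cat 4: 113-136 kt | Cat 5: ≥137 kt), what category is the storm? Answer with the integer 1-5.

4

ΔP = 1008 − 912 = 96 mb.
V ≈ 6.9 × 96^0.651 = 6.9 × 19.52 ≈ 135 kt.
135 kt falls in the Category 4 band.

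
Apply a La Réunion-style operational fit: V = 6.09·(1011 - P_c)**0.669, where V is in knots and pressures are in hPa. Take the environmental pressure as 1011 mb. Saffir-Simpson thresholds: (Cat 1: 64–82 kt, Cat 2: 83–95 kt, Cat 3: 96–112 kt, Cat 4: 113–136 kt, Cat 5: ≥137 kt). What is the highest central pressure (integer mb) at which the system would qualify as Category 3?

949 mb

Category 3 begins at V = 96 kt.
Required ΔP = (96/6.09)^(1/0.669) = 15.764^1.495 ≈ 61.69 mb.
P_c ≤ 1011 − 61.69 = 949.31, so the highest integer P_c is 949 mb.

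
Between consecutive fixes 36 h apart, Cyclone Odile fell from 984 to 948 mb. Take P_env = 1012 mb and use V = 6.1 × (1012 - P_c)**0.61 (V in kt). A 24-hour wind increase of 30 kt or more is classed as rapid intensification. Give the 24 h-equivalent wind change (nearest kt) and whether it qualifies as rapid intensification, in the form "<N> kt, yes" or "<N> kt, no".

V₁: ΔP = 28, V ≈ 6.1 × 28^0.61 ≈ 46.57 kt.
V₂: ΔP = 64, V ≈ 6.1 × 64^0.61 ≈ 77.11 kt.
ΔV over 36 h = 30.54 kt → 24 h equivalent = 30.54 × 24/36 ≈ 20.36 kt.
20 kt < 30 kt ⇒ not rapid intensification.

20 kt, no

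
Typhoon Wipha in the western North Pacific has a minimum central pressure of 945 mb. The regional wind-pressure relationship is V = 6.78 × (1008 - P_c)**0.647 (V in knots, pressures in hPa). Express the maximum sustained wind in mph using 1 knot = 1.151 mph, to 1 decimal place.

113.9 mph

ΔP = 1008 − 945 = 63 mb.
V ≈ 6.78 × 63^0.647 = 6.78 × 14.594 ≈ 98.947 kt.
98.947 × 1.151 ≈ 113.89 mph → 113.9 mph.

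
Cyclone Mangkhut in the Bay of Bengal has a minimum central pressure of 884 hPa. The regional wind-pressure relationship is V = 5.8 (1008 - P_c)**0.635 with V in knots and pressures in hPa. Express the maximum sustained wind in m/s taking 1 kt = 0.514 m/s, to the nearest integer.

64 m/s

ΔP = 1008 − 884 = 124 hPa.
V ≈ 5.8 × 124^0.635 = 5.8 × 21.346 ≈ 123.809 kt.
123.809 × 0.514 ≈ 63.64 m/s → 64 m/s.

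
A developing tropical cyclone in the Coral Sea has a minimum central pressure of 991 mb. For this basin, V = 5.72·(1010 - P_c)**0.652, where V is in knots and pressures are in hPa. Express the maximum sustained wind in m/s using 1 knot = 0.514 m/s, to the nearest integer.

ΔP = 1010 − 991 = 19 mb.
V ≈ 5.72 × 19^0.652 = 5.72 × 6.819 ≈ 39.007 kt.
39.007 × 0.514 ≈ 20.05 m/s → 20 m/s.

20 m/s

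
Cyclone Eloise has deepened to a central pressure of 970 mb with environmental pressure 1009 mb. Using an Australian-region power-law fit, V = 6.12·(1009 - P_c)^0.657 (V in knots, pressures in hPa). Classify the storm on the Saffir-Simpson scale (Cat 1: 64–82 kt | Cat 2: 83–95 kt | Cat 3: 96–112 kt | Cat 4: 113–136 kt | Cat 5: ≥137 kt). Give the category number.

1

ΔP = 1009 − 970 = 39 mb.
V ≈ 6.12 × 39^0.657 = 6.12 × 11.10 ≈ 68 kt.
68 kt falls in the Category 1 band.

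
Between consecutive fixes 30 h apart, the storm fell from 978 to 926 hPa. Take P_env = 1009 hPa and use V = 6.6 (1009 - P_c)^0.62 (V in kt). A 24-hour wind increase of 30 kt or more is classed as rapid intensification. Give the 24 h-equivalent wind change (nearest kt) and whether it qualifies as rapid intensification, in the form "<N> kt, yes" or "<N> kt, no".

37 kt, yes

V₁: ΔP = 31, V ≈ 6.6 × 31^0.62 ≈ 55.49 kt.
V₂: ΔP = 83, V ≈ 6.6 × 83^0.62 ≈ 102.18 kt.
ΔV over 30 h = 46.69 kt → 24 h equivalent = 46.69 × 24/30 ≈ 37.35 kt.
37 kt ≥ 30 kt ⇒ rapid intensification.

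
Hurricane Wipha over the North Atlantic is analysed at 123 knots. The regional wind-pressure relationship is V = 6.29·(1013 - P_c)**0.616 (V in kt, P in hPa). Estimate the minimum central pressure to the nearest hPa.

ΔP = (V / 6.29)^(1/0.616) = (123/6.29)^1.623.
123/6.29 = 19.555; 19.555^1.623 ≈ 124.79 hPa.
P_c = 1013 − 124.79 = 888.21 ≈ 888 hPa.

888 hPa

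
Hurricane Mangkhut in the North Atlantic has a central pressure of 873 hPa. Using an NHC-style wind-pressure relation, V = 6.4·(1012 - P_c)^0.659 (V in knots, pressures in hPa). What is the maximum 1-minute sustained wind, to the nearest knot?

ΔP = 1012 − 873 = 139 hPa.
139^0.659 ≈ 25.837.
V ≈ 6.4 × 25.837 ≈ 165.4 kt.

165 kt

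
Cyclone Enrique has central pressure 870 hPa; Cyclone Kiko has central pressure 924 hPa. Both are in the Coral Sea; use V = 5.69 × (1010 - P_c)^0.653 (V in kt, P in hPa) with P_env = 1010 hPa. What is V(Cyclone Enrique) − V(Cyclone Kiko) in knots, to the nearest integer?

Cyclone Enrique: ΔP = 140; V ≈ 5.69 × 140^0.653 ≈ 143.39 kt.
Cyclone Kiko: ΔP = 86; V ≈ 5.69 × 86^0.653 ≈ 104.31 kt.
Difference ≈ 143.39 − 104.31 = 39.08 → 39 kt.

39 kt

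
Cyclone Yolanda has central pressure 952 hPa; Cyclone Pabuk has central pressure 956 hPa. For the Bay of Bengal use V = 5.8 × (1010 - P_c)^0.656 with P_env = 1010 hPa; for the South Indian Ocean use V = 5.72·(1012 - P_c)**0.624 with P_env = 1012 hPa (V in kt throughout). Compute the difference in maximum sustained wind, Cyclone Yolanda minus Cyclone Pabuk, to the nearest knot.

Cyclone Yolanda: ΔP = 58; V ≈ 5.8 × 58^0.656 ≈ 83.22 kt.
Cyclone Pabuk: ΔP = 56; V ≈ 5.72 × 56^0.624 ≈ 70.51 kt.
Difference ≈ 83.22 − 70.51 = 12.71 → 13 kt.

13 kt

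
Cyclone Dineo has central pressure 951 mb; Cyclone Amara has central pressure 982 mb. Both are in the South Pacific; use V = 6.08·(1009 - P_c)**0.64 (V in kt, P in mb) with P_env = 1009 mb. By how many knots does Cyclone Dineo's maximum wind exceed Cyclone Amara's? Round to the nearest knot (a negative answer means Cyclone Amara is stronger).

Cyclone Dineo: ΔP = 58; V ≈ 6.08 × 58^0.64 ≈ 81.75 kt.
Cyclone Amara: ΔP = 27; V ≈ 6.08 × 27^0.64 ≈ 50.12 kt.
Difference ≈ 81.75 − 50.12 = 31.63 → 32 kt.

32 kt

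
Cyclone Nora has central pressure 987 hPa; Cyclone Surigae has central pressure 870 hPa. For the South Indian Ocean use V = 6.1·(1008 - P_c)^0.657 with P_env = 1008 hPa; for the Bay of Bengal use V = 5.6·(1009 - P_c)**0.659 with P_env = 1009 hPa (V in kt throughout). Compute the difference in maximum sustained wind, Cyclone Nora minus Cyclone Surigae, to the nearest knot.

-100 kt

Cyclone Nora: ΔP = 21; V ≈ 6.1 × 21^0.657 ≈ 45.08 kt.
Cyclone Surigae: ΔP = 139; V ≈ 5.6 × 139^0.659 ≈ 144.69 kt.
Difference ≈ 45.08 − 144.69 = -99.61 → -100 kt.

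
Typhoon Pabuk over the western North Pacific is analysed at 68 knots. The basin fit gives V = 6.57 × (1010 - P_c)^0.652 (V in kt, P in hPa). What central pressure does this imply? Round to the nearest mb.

ΔP = (V / 6.57)^(1/0.652) = (68/6.57)^1.534.
68/6.57 = 10.350; 10.350^1.534 ≈ 36.03 mb.
P_c = 1010 − 36.03 = 973.97 ≈ 974 mb.

974 mb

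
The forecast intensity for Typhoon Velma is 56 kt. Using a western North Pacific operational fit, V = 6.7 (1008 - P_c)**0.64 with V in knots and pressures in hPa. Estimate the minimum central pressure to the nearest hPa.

ΔP = (V / 6.7)^(1/0.64) = (56/6.7)^1.562.
56/6.7 = 8.358; 8.358^1.562 ≈ 27.59 hPa.
P_c = 1008 − 27.59 = 980.41 ≈ 980 hPa.

980 hPa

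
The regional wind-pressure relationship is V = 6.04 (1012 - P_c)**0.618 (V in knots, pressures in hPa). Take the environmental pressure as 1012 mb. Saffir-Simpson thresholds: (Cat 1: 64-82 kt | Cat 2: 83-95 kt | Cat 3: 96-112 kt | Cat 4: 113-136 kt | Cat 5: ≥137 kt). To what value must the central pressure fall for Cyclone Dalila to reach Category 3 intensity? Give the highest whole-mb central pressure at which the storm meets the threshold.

Category 3 begins at V = 96 kt.
Required ΔP = (96/6.04)^(1/0.618) = 15.894^1.618 ≈ 87.85 mb.
P_c ≤ 1012 − 87.85 = 924.15, so the highest integer P_c is 924 mb.

924 mb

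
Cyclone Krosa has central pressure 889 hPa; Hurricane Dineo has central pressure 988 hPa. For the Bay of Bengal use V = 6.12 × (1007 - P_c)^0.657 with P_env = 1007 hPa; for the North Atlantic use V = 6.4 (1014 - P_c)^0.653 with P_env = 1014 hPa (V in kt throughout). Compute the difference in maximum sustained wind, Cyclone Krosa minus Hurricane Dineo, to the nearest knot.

Cyclone Krosa: ΔP = 118; V ≈ 6.12 × 118^0.657 ≈ 140.60 kt.
Hurricane Dineo: ΔP = 26; V ≈ 6.4 × 26^0.653 ≈ 53.72 kt.
Difference ≈ 140.60 − 53.72 = 86.88 → 87 kt.

87 kt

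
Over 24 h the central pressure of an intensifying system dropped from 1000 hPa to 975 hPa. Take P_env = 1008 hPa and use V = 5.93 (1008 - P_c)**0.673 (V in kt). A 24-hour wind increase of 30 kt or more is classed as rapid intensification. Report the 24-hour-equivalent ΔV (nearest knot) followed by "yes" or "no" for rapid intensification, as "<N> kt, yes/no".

V₁: ΔP = 8, V ≈ 5.93 × 8^0.673 ≈ 24.03 kt.
V₂: ΔP = 33, V ≈ 5.93 × 33^0.673 ≈ 62.38 kt.
ΔV over 24 h = 38.35 kt → 24 h equivalent = 38.35 × 24/24 ≈ 38.35 kt.
38 kt ≥ 30 kt ⇒ rapid intensification.

38 kt, yes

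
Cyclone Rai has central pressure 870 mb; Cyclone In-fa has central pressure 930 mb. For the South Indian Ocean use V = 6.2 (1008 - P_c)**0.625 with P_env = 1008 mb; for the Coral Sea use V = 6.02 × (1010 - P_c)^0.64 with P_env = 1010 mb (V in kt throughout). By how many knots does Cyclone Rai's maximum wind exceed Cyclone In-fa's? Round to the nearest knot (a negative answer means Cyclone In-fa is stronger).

Cyclone Rai: ΔP = 138; V ≈ 6.2 × 138^0.625 ≈ 134.84 kt.
Cyclone In-fa: ΔP = 80; V ≈ 6.02 × 80^0.64 ≈ 99.44 kt.
Difference ≈ 134.84 − 99.44 = 35.40 → 35 kt.

35 kt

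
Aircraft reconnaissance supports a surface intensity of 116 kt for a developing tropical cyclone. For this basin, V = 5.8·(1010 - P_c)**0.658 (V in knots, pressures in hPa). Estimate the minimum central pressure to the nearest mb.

ΔP = (V / 5.8)^(1/0.658) = (116/5.8)^1.520.
116/5.8 = 20.000; 20.000^1.520 ≈ 94.90 mb.
P_c = 1010 − 94.90 = 915.10 ≈ 915 mb.

915 mb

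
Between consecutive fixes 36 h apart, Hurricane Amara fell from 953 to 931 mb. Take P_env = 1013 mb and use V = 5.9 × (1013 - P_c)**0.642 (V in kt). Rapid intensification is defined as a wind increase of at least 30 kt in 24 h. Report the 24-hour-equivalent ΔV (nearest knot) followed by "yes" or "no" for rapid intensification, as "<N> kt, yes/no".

V₁: ΔP = 60, V ≈ 5.9 × 60^0.642 ≈ 81.74 kt.
V₂: ΔP = 82, V ≈ 5.9 × 82^0.642 ≈ 99.89 kt.
ΔV over 36 h = 18.15 kt → 24 h equivalent = 18.15 × 24/36 ≈ 12.10 kt.
12 kt < 30 kt ⇒ not rapid intensification.

12 kt, no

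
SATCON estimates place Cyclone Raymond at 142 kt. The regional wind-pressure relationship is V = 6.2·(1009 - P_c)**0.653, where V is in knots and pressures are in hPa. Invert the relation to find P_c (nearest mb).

888 mb

ΔP = (V / 6.2)^(1/0.653) = (142/6.2)^1.531.
142/6.2 = 22.903; 22.903^1.531 ≈ 120.93 mb.
P_c = 1009 − 120.93 = 888.07 ≈ 888 mb.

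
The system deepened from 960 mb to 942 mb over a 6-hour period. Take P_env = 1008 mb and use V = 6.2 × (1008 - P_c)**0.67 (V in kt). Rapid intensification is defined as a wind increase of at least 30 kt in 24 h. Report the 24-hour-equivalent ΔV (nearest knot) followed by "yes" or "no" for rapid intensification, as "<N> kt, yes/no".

79 kt, yes

V₁: ΔP = 48, V ≈ 6.2 × 48^0.67 ≈ 82.95 kt.
V₂: ΔP = 66, V ≈ 6.2 × 66^0.67 ≈ 102.68 kt.
ΔV over 6 h = 19.73 kt → 24 h equivalent = 19.73 × 24/6 ≈ 78.92 kt.
79 kt ≥ 30 kt ⇒ rapid intensification.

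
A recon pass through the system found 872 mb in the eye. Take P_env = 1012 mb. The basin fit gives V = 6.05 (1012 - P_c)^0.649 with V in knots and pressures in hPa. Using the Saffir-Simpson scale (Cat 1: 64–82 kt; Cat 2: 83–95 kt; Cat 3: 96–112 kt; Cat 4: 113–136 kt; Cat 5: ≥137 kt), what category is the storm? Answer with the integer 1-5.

ΔP = 1012 − 872 = 140 mb.
V ≈ 6.05 × 140^0.649 = 6.05 × 24.71 ≈ 149 kt.
149 kt falls in the Category 5 band.

5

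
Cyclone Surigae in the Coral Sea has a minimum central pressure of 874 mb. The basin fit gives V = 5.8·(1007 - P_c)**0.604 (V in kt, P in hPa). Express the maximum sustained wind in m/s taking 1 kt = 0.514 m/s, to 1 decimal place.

57.2 m/s

ΔP = 1007 − 874 = 133 mb.
V ≈ 5.8 × 133^0.604 = 5.8 × 19.178 ≈ 111.233 kt.
111.233 × 0.514 ≈ 57.17 m/s → 57.2 m/s.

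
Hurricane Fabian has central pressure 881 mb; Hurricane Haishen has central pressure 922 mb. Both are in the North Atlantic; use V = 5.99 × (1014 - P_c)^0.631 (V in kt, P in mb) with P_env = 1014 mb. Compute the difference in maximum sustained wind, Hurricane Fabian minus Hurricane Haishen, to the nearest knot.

27 kt

Hurricane Fabian: ΔP = 133; V ≈ 5.99 × 133^0.631 ≈ 131.09 kt.
Hurricane Haishen: ΔP = 92; V ≈ 5.99 × 92^0.631 ≈ 103.89 kt.
Difference ≈ 131.09 − 103.89 = 27.20 → 27 kt.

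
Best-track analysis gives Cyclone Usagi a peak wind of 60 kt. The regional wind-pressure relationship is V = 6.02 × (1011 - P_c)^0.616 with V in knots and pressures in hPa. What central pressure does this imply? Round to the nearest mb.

ΔP = (V / 6.02)^(1/0.616) = (60/6.02)^1.623.
60/6.02 = 9.967; 9.967^1.623 ≈ 41.79 mb.
P_c = 1011 − 41.79 = 969.21 ≈ 969 mb.

969 mb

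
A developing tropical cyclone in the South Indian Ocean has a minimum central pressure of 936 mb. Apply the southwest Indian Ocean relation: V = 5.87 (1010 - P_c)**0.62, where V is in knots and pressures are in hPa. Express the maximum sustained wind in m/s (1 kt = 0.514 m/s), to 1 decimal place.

43.5 m/s

ΔP = 1010 − 936 = 74 mb.
V ≈ 5.87 × 74^0.62 = 5.87 × 14.419 ≈ 84.637 kt.
84.637 × 0.514 ≈ 43.50 m/s → 43.5 m/s.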